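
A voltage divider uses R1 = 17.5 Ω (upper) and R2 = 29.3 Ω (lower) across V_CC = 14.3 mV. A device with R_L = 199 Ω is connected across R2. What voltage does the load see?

R2 ‖ R_L = (29.3 × 199)/(29.3 + 199) = 25.54 Ω.
Voltage divider with the loaded lower leg: V_out = 14.3 × 25.54/(17.5 + 25.54) = 14.3 × 0.5934 = 8.486 mV.

V_out ≈ 8.49 mV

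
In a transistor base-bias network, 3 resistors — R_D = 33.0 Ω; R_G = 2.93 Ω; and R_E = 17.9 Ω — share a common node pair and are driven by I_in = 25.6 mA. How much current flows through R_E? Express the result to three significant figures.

ΣG = 1/33.0 + 1/2.93 + 1/17.9 = 0.4275.
Current divider: I(R_E) = I_in · G_k/ΣG = 25.6 × (0.05587/0.4275) = 25.6 × 0.1307 = 3.346 mA.

I ≈ 3.35 mA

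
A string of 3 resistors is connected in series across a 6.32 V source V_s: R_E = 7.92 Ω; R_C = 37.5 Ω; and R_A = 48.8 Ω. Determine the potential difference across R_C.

V ≈ 2.52 V

Series total: ΣR = 7.92 + 37.5 + 48.8 = 94.22 Ω.
By the voltage-divider rule, V = 6.32 × 37.50/94.22 = 2.515 V.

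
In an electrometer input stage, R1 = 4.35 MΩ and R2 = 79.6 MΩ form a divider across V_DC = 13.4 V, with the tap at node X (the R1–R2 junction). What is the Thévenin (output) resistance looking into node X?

Looking into X with the source shorted: R_th = R1·R2/(R1+R2) = 4.350 × 79.6/83.95 = 4.125 MΩ.

R_th ≈ 4.12 MΩ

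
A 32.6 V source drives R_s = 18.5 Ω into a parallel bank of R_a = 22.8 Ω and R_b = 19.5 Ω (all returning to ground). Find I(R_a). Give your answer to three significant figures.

I ≈ 0.518 A

Equivalent of the parallel group: R_p = 10.51 Ω.
V_A by voltage divider: V_A = 32.6 × 10.51/(18.5 + 10.51) = 11.81 V.
Branch current I = V_A/R_a = 11.81/22.8 = 0.5180 A.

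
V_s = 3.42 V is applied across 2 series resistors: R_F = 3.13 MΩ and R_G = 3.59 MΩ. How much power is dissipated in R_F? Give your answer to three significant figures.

P ≈ 0.811 µW

Series current I = V_s/ΣR = 3.42/6.720 = 0.5089 µA.
P(R_F) = I²·R_F = (0.5089)² × 3.13 = 0.8107 µW.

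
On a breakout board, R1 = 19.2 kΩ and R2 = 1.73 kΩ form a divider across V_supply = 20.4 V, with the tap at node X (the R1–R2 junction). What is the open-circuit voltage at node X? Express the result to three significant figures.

V_th ≈ 1.69 V

V_th is the unloaded tap voltage: V_supply · R2/(R1+R2) = 20.4 × 0.08266 = 1.686 V.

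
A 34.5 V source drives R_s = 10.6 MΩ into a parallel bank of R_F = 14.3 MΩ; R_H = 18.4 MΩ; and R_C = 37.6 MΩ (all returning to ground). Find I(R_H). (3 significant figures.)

I ≈ 0.721 µA

Parallel bank: R_p = 1/(1/14.3 + 1/18.4 + 1/37.6) = 6.628 MΩ.
V_A = 34.5 × 6.628/17.23 = 13.27 V.
Branch current I = V_A/R_H = 13.27/18.4 = 0.7214 µA.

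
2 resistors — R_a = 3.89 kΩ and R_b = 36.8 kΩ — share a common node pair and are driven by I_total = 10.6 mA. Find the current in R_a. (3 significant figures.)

I ≈ 9.59 mA

With just two branches, the current splits inversely with resistance.
So I = 10.6 × 36.8/40.69 = 9.587 mA.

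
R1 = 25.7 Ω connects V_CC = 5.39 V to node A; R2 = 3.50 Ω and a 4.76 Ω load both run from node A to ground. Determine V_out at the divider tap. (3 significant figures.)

V_out ≈ 0.392 V

The load sits in parallel with R2, giving an effective lower resistance R2' = R2·R_L/(R2+R_L) = 2.017 Ω.
Voltage divider with the loaded lower leg: V_out = 5.39 × 2.017/(25.7 + 2.017) = 5.39 × 0.07277 = 0.3922 V.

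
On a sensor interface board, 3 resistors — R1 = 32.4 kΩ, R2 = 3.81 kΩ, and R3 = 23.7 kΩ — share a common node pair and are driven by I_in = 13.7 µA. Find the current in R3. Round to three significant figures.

I ≈ 1.72 µA

ΣG = 1/32.4 + 1/3.81 + 1/23.7 = 0.3355.
R3 takes the fraction G_k/ΣG = 0.04219/0.3355 = 0.1258, so I = 13.7 × 0.1258 = 1.723 µA.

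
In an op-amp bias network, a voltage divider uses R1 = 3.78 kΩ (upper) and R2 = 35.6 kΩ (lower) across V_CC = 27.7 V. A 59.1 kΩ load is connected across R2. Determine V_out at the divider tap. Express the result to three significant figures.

V_out ≈ 23.7 V

First combine the lower leg with the load: R2 ‖ R_L = 22.22 kΩ.
Then V_out = V_CC · R2'/(R1 + R2') = 27.7 × 22.22/26.00 = 23.67 V.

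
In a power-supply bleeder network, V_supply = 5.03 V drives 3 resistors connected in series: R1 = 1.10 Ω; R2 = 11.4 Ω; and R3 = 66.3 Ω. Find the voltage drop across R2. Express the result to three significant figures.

V ≈ 0.728 V

ΣR = 1.10 + 11.4 + 66.3 = 78.80 Ω.
By the voltage-divider rule, V = 5.03 × 11.40/78.80 = 0.7277 V.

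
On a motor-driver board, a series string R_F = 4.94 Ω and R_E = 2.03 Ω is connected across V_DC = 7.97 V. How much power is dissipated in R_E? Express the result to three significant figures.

P ≈ 2.65 W

ΣR = 6.970 Ω → I = 7.97/6.970 = 1.143 A.
V(R_E) = I·R = 2.321 V; P = V·I = 2.321 × 1.143 = 2.654 W.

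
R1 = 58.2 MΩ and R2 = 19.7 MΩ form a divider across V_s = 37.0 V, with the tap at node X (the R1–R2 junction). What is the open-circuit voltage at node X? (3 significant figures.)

Open-circuit (no load on X): V_th = V_s · R2/(R1 + R2) = 37.0 × 19.7/(58.20 + 19.7) = 9.357 V.

V_th ≈ 9.36 V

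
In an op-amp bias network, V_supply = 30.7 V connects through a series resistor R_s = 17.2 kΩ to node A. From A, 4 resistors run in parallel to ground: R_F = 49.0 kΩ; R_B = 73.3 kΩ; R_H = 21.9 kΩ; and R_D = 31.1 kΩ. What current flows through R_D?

I ≈ 0.338 mA

Parallel bank: R_p = 1/(1/49.0 + 1/73.3 + 1/21.9 + 1/31.1) = 8.939 kΩ.
V_A = 30.7 × 8.939/26.14 = 10.50 V.
Branch current I = V_A/R_D = 10.50/31.1 = 0.3376 mA.
(Check via current divider: I_total = 1.174 mA; share G_k/ΣG = 0.2874 → same result.)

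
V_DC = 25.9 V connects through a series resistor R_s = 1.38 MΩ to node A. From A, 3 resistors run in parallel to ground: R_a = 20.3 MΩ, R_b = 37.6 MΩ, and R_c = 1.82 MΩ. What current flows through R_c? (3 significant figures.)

Combine the parallel branches: R_p = (1/20.3 + 1/37.6 + 1/1.82)⁻¹ = 1.599 MΩ.
V_A by voltage divider: V_A = 25.9 × 1.599/(1.38 + 1.599) = 13.90 V.
Branch current I = V_A/R_c = 13.90/1.82 = 7.639 µA.
(Equivalently: I_total = 8.694 µA, then current-divider fraction G_k/ΣG = 0.8787.)

I ≈ 7.64 µA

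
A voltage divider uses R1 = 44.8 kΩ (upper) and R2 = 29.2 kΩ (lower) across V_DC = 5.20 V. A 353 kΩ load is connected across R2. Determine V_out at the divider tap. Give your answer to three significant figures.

V_out ≈ 1.95 V

R2 ‖ R_L = (29.2 × 353)/(29.2 + 353) = 26.97 kΩ.
Now apply the divider: V_out = 5.20 × 0.3758 = 1.954 V.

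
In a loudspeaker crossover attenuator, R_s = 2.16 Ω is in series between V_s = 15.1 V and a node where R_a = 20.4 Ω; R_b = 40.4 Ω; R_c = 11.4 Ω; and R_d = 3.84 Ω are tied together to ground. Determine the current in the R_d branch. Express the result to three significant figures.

Combine the parallel branches: R_p = (1/20.4 + 1/40.4 + 1/11.4 + 1/3.84)⁻¹ = 2.370 Ω.
V_A = 15.1 × 2.370/4.530 = 7.900 V.
I(R_d) = V_A / R_d = 7.900/3.84 = 2.057 A.

I ≈ 2.06 A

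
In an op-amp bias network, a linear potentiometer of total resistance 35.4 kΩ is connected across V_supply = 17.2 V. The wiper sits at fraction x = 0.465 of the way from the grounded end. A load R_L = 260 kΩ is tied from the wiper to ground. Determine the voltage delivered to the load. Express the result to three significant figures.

V_out ≈ 7.74 V

Lower segment x·R_p = 16.46 kΩ; upper segment (1−x)·R_p = 18.94 kΩ.
(x·R_p) ‖ R_L = 15.48 kΩ.
V_out = 17.2 × 15.48/(18.94 + 15.48) = 7.736 V.
(Unloaded: V_out = x·V_supply = 8.00 V.)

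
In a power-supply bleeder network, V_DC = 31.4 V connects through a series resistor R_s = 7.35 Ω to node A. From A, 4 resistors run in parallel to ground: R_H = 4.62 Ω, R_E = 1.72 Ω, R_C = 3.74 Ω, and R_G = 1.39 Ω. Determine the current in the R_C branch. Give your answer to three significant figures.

Parallel bank: R_p = 1/(1/4.62 + 1/1.72 + 1/3.74 + 1/1.39) = 0.5603 Ω.
V_A = 31.4 × 0.5603/7.910 = 2.224 V.
I(R_C) = V_A / R_C = 2.224/3.74 = 0.5947 A.

I ≈ 0.595 A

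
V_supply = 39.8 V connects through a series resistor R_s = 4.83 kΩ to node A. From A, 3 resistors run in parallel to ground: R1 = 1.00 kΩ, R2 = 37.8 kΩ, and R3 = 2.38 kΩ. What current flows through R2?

Equivalent of the parallel group: R_p = 0.6913 kΩ.
Node voltage V_A = V_supply · R_p/(R_s + R_p) = 39.8 × 0.1252 = 4.983 V.
I(R2) = V_A / R2 = 4.983/37.8 = 0.1318 mA.

I ≈ 0.132 mA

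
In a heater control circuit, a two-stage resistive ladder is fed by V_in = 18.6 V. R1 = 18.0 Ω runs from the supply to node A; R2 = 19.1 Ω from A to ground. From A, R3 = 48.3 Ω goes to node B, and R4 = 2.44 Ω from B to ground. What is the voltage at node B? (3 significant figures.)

The second stage (R3 + R4 = 50.74 Ω) loads node A in parallel with R2.
R2 ‖ (R3+R4) = 13.88 Ω.
So V_A = 18.6 × 0.4353 = 8.097 V.
Stage 2 is unloaded, so V_B = V_A · R4/(R3+R4) = 8.097 × 2.44/50.74 = 0.3894 V.

V_B ≈ 0.389 V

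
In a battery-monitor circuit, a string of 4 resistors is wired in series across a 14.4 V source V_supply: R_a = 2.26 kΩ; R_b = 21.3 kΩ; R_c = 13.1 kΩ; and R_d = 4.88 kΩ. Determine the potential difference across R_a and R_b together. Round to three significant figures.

V ≈ 8.17 V

Total series resistance ΣR = 2.26 + 21.3 + 13.1 + 4.88 = 41.54 kΩ.
R_{R_a..R_b} = 2.26 + 21.3 = 23.56 kΩ.
By the voltage-divider rule, V = 14.4 × 23.56/41.54 = 8.167 V.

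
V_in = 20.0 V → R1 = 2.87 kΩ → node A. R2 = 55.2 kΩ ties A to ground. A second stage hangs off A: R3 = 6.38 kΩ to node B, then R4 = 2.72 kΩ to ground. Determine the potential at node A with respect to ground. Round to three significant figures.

Looking into the second stage from A: R3 + R4 = 9.100 kΩ appears in parallel with R2.
Effective lower resistance at A: R2 ‖ 9.100 = 7.812 kΩ.
First divider: V_A = V_in · 7.812/(2.87 + 7.812) = 14.63 V.

V_A ≈ 14.6 V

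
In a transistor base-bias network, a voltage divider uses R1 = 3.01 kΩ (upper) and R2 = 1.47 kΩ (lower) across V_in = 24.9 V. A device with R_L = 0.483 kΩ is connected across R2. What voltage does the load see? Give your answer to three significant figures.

V_out ≈ 2.68 V

The load sits in parallel with R2, giving an effective lower resistance R2' = R2·R_L/(R2+R_L) = 0.3635 kΩ.
Voltage divider with the loaded lower leg: V_out = 24.9 × 0.3635/(3.01 + 0.3635) = 24.9 × 0.1078 = 2.683 V.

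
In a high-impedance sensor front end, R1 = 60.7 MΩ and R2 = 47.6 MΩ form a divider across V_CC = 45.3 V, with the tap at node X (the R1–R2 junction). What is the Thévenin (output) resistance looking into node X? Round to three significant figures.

R_th ≈ 26.7 MΩ

With V_CC suppressed (replaced by a short), R_th = R1 ‖ R2 = (60.70 × 47.6)/(60.70 + 47.6) = 26.68 MΩ.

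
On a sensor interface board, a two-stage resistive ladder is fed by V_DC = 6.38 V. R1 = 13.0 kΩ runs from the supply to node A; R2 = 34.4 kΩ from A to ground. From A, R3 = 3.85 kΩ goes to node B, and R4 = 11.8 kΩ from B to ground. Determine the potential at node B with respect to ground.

The second stage (R3 + R4 = 15.65 kΩ) loads node A in parallel with R2.
Effective lower resistance at A: R2 ‖ 15.65 = 10.76 kΩ.
So V_A = 6.38 × 0.4528 = 2.889 V.
V_B = V_A × 0.7540 = 2.178 V.

V_B ≈ 2.18 V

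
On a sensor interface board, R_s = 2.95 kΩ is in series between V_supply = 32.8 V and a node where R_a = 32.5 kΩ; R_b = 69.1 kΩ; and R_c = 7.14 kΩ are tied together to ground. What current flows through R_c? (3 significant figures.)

Parallel bank: R_p = 1/(1/32.5 + 1/69.1 + 1/7.14) = 5.397 kΩ.
V_A by voltage divider: V_A = 32.8 × 5.397/(2.95 + 5.397) = 21.21 V.
Branch current I = V_A/R_c = 21.21/7.14 = 2.970 mA.

I ≈ 2.97 mA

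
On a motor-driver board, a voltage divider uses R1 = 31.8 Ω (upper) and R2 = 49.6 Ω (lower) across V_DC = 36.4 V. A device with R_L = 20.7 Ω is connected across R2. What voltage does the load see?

The load sits in parallel with R2, giving an effective lower resistance R2' = R2·R_L/(R2+R_L) = 14.60 Ω.
Now apply the divider: V_out = 36.4 × 0.3147 = 11.46 V.
(Unloaded it would be 22.2 V; the load pulls it down.)

V_out ≈ 11.5 V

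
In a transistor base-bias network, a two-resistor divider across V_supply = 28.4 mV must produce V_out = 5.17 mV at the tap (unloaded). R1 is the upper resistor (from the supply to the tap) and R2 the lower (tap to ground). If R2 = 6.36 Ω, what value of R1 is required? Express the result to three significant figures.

The divider ratio is R2/(R1+R2) = 5.17/28.4 = 0.1820.
Rearranging, R1 = R2·(1−k)/k = 6.36 × 4.493 = 28.58 Ω.

R1 ≈ 28.6 Ω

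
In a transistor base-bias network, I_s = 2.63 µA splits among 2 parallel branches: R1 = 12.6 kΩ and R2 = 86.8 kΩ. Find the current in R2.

I ≈ 0.333 µA

For two parallel branches, I_k = I_s · (other R)/(sum of R).
I(R2) = 2.63 × 12.6/(12.6 + 86.8) = 2.63 × 0.1268 = 0.3334 µA.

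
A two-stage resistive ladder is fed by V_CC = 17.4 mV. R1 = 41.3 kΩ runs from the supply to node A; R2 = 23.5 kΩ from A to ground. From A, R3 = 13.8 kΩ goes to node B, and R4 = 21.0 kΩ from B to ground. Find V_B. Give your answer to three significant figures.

V_B ≈ 2.66 mV

Node A sees R2 in parallel with the series input of stage 2, R3 + R4 = 34.80 kΩ.
R2 ‖ (R3+R4) = 14.03 kΩ.
V_A = 17.4 × 14.03/(41.3 + 14.03) = 4.412 mV.
V_B = V_A × 0.6034 = 2.662 mV.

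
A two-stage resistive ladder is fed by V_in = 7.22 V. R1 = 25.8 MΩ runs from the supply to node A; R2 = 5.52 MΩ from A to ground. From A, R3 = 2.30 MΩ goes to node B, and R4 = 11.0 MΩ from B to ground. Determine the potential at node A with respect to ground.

V_A ≈ 0.948 V

The second stage (R3 + R4 = 13.30 MΩ) loads node A in parallel with R2.
R2 ‖ (R3+R4) = 3.901 MΩ.
First divider: V_A = V_in · 3.901/(25.8 + 3.901) = 0.9483 V.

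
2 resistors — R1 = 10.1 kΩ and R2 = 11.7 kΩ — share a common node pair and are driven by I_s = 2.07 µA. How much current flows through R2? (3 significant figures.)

I ≈ 0.959 µA

For two parallel branches, I_k = I_s · (other R)/(sum of R).
I(R2) = 2.07 × 10.1/(10.1 + 11.7) = 2.07 × 0.4633 = 0.9590 µA.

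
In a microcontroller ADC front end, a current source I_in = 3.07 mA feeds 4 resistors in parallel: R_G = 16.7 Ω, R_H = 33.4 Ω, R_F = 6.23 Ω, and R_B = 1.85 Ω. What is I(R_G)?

Total conductance ΣG = 1/16.7 + 1/33.4 + 1/6.23 + 1/1.85 = 0.7909 (units of 1/Ω).
R_G takes the fraction G_k/ΣG = 0.05988/0.7909 = 0.07571, so I = 3.07 × 0.07571 = 0.2324 mA.

I ≈ 0.232 mA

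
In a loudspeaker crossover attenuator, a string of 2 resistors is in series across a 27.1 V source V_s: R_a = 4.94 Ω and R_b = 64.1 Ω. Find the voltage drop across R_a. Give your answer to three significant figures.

V ≈ 1.94 V

Total series resistance ΣR = 4.94 + 64.1 = 69.04 Ω.
By the voltage-divider rule, V = 27.1 × 4.940/69.04 = 1.939 V.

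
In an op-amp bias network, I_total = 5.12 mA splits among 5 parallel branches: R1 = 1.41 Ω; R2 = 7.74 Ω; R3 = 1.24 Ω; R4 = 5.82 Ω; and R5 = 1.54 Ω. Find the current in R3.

I ≈ 1.67 mA

Total conductance ΣG = 1/1.41 + 1/7.74 + 1/1.24 + 1/5.82 + 1/1.54 = 2.466 (units of 1/Ω).
Current divider: I(R3) = I_total · G_k/ΣG = 5.12 × (0.8065/2.466) = 5.12 × 0.3270 = 1.674 mA.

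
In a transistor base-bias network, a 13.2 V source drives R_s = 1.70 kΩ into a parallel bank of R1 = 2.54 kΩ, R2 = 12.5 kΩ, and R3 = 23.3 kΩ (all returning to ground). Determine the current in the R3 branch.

I ≈ 0.302 mA

Equivalent of the parallel group: R_p = 1.936 kΩ.
Node voltage V_A = V_s · R_p/(R_s + R_p) = 13.2 × 0.5324 = 7.028 V.
Branch current I = V_A/R3 = 7.028/23.3 = 0.3016 mA.
(Check via current divider: I_total = 3.631 mA; share G_k/ΣG = 0.08308 → same result.)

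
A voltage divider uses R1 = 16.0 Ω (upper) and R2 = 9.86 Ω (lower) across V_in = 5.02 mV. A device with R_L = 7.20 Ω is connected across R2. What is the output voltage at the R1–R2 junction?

V_out ≈ 1.04 mV

R2 ‖ R_L = (9.86 × 7.20)/(9.86 + 7.20) = 4.161 Ω.
Voltage divider with the loaded lower leg: V_out = 5.02 × 4.161/(16.0 + 4.161) = 5.02 × 0.2064 = 1.036 mV.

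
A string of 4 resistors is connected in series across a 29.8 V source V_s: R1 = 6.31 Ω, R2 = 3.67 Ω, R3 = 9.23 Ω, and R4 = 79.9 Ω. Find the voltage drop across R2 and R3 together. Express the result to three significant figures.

V ≈ 3.88 V

Series total: ΣR = 6.31 + 3.67 + 9.23 + 79.9 = 99.11 Ω.
R_{R2..R3} = 3.67 + 9.23 = 12.90 Ω.
By the voltage-divider rule, V = 29.8 × 12.90/99.11 = 3.879 V.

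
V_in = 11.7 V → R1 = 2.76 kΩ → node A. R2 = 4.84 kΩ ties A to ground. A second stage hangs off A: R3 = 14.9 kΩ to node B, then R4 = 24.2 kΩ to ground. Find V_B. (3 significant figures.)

V_B ≈ 4.41 V

The second stage (R3 + R4 = 39.10 kΩ) loads node A in parallel with R2.
R2 ‖ (R3+R4) = 4.307 kΩ.
First divider: V_A = V_in · 4.307/(2.76 + 4.307) = 7.131 V.
Stage 2 is unloaded, so V_B = V_A · R4/(R3+R4) = 7.131 × 24.2/39.10 = 4.413 V.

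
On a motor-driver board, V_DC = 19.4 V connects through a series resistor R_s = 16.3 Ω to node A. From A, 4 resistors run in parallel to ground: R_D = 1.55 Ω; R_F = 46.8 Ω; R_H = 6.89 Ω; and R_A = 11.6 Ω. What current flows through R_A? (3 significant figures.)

Equivalent of the parallel group: R_p = 1.114 Ω.
V_A = 19.4 × 1.114/17.41 = 1.241 V.
Branch current I = V_A/R_A = 1.241/11.6 = 0.1070 A.

I ≈ 0.107 A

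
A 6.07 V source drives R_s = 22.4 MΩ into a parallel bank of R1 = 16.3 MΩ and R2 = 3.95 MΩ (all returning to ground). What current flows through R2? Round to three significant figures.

Equivalent of the parallel group: R_p = 3.180 MΩ.
V_A = 6.07 × 3.180/25.58 = 0.7545 V.
I(R2) = V_A / R2 = 0.7545/3.95 = 0.1910 µA.

I ≈ 0.191 µA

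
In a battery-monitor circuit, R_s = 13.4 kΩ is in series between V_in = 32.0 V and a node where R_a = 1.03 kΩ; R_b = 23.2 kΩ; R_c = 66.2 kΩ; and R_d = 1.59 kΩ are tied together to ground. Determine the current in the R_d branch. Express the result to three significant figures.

I ≈ 0.867 mA

Parallel bank: R_p = 1/(1/1.03 + 1/23.2 + 1/66.2 + 1/1.59) = 0.6031 kΩ.
Node voltage V_A = V_in · R_p/(R_s + R_p) = 32.0 × 0.04307 = 1.378 V.
I(R_d) = V_A / R_d = 1.378/1.59 = 0.8668 mA.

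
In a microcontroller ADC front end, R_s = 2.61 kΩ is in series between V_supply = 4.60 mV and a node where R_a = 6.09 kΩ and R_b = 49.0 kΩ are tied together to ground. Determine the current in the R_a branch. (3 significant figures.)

I ≈ 0.510 µA

Parallel bank: R_p = 1/(1/6.09 + 1/49.0) = 5.417 kΩ.
Node voltage V_A = V_supply · R_p/(R_s + R_p) = 4.60 × 0.6748 = 3.104 mV.
I(R_a) = V_A / R_a = 3.104/6.09 = 0.5097 µA.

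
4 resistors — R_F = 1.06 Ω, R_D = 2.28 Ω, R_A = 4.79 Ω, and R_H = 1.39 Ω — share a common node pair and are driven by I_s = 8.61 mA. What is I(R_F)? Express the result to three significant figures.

I ≈ 3.52 mA

ΣG = 1/1.06 + 1/2.28 + 1/4.79 + 1/1.39 = 2.310.
R_F takes the fraction G_k/ΣG = 0.9434/2.310 = 0.4084, so I = 8.61 × 0.4084 = 3.516 mA.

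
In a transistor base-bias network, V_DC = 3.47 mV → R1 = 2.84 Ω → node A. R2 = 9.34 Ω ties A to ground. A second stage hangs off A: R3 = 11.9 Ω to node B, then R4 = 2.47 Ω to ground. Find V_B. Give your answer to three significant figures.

Looking into the second stage from A: R3 + R4 = 14.37 Ω appears in parallel with R2.
Effective lower resistance at A: R2 ‖ 14.37 = 5.661 Ω.
So V_A = 3.47 × 0.6659 = 2.311 mV.
Then the unloaded second divider: V_B = V_A × R4/(R3+R4) = 2.311 × 0.1719 = 0.3972 mV.

V_B ≈ 0.397 mV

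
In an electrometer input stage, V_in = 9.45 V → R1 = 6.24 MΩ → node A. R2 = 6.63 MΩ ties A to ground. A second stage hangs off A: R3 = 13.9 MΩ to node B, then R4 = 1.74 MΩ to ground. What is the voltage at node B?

V_B ≈ 0.449 V

The second stage (R3 + R4 = 15.64 MΩ) loads node A in parallel with R2.
R2 ‖ (R3+R4) = 4.656 MΩ.
First divider: V_A = V_in · 4.656/(6.24 + 4.656) = 4.038 V.
V_B = V_A × 0.1113 = 0.4493 V.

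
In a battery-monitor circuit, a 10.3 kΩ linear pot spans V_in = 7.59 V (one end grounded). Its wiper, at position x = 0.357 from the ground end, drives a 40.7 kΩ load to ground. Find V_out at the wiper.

V_out ≈ 2.56 V

The pot divides into 6.623 kΩ above the wiper and 3.677 kΩ below.
R_L loads the lower segment: effective lower R = 3.372 kΩ.
Then V_out = V_in · 3.372/(6.623 + 3.372) = 2.561 V.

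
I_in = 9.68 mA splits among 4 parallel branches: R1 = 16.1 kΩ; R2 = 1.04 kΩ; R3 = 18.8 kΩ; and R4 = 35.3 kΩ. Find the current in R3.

ΣG = 1/16.1 + 1/1.04 + 1/18.8 + 1/35.3 = 1.105.
By the current-divider rule, I = I_in · G_k/ΣG = 9.68 × 0.04813 = 0.4659 mA.

I ≈ 0.466 mA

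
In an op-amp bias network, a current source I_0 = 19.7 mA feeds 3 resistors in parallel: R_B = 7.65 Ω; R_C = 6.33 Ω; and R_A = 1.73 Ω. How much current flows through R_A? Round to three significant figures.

I ≈ 13.1 mA

Conductances: ΣG = 1/7.65 + 1/6.33 + 1/1.73 = 0.8667 (1/Ω).
Current divider: I(R_A) = I_0 · G_k/ΣG = 19.7 × (0.5780/0.8667) = 19.7 × 0.6669 = 13.14 mA.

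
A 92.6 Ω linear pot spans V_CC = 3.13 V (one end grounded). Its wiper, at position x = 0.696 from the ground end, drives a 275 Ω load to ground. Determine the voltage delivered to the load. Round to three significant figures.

The pot divides into 28.15 Ω above the wiper and 64.45 Ω below.
Lower segment in parallel with the load: 64.45 ‖ 275 = 52.21 Ω.
Loaded-divider output: V_out = 3.13 × 0.6497 = 2.034 V.

V_out ≈ 2.03 V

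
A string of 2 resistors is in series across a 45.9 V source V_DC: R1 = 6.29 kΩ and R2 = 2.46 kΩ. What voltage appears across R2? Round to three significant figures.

ΣR = 6.29 + 2.46 = 8.750 kΩ.
By the voltage-divider rule, V = 45.9 × 2.460/8.750 = 12.90 V.

V ≈ 12.9 V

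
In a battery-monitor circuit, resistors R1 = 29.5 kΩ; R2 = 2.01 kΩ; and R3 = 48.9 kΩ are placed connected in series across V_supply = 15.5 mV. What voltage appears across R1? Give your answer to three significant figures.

ΣR = 29.5 + 2.01 + 48.9 = 80.41 kΩ.
Voltage divider: V = V_supply · (29.50 / 80.41) = 15.5 × 0.3669 = 5.686 mV.

V ≈ 5.69 mV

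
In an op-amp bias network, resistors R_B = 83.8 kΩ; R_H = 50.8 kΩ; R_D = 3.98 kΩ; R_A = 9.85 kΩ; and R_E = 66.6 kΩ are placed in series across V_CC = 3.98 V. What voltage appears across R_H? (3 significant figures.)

ΣR = 83.8 + 50.8 + 3.98 + 9.85 + 66.6 = 215.0 kΩ.
By the voltage-divider rule, V = 3.98 × 50.80/215.0 = 0.9403 V.

V ≈ 0.940 V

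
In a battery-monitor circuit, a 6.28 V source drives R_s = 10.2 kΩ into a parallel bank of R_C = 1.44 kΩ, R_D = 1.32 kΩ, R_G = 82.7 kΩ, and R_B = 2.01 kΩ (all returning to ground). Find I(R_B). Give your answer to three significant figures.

Parallel bank: R_p = 1/(1/1.44 + 1/1.32 + 1/82.7 + 1/2.01) = 0.5098 kΩ.
Node voltage V_A = V_DC · R_p/(R_s + R_p) = 6.28 × 0.04760 = 0.2989 V.
Branch current I = V_A/R_B = 0.2989/2.01 = 0.1487 mA.

I ≈ 0.149 mA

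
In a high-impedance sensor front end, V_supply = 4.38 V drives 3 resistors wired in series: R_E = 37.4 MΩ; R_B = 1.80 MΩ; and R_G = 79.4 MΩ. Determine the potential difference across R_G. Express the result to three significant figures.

V ≈ 2.93 V

Total series resistance ΣR = 37.4 + 1.80 + 79.4 = 118.6 MΩ.
Voltage divider: V = V_supply · (79.40 / 118.6) = 4.38 × 0.6695 = 2.932 V.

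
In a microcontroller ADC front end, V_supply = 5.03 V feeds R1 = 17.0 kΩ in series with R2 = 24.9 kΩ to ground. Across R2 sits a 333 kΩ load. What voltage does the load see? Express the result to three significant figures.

V_out ≈ 2.90 V

First combine the lower leg with the load: R2 ‖ R_L = 23.17 kΩ.
Voltage divider with the loaded lower leg: V_out = 5.03 × 23.17/(17.0 + 23.17) = 5.03 × 0.5768 = 2.901 V.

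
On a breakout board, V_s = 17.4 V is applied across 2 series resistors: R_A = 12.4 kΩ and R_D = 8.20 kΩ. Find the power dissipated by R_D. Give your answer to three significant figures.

ΣR = 20.60 kΩ → I = 17.4/20.60 = 0.8447 mA.
P(R_D) = I²·R_D = (0.8447)² × 8.20 = 5.850 mW.

P ≈ 5.85 mW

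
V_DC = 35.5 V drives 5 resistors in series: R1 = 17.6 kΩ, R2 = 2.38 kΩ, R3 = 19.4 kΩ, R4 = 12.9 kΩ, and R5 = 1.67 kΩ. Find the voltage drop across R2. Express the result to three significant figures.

V ≈ 1.57 V

Series total: ΣR = 17.6 + 2.38 + 19.4 + 12.9 + 1.67 = 53.95 kΩ.
Voltage divider: V = V_DC · (2.380 / 53.95) = 35.5 × 0.04411 = 1.566 V.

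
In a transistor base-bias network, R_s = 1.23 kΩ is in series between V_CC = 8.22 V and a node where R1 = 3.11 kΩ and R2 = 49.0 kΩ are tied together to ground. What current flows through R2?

I ≈ 0.118 mA

Parallel bank: R_p = 1/(1/3.11 + 1/49.0) = 2.924 kΩ.
Node voltage V_A = V_CC · R_p/(R_s + R_p) = 8.22 × 0.7039 = 5.786 V.
Branch current I = V_A/R2 = 5.786/49.0 = 0.1181 mA.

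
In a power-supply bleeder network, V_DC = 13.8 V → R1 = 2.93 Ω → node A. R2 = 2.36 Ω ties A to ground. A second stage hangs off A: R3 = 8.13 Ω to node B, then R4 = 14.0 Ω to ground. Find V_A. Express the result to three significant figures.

V_A ≈ 5.81 V

Looking into the second stage from A: R3 + R4 = 22.13 Ω appears in parallel with R2.
R2 ‖ (R3+R4) = 2.133 Ω.
V_A = 13.8 × 2.133/(2.93 + 2.133) = 5.813 V.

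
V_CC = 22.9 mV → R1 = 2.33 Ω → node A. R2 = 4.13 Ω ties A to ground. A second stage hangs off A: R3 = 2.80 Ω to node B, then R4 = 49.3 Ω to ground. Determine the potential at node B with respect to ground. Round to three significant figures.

Node A sees R2 in parallel with the series input of stage 2, R3 + R4 = 52.10 Ω.
Effective lower resistance at A: R2 ‖ 52.10 = 3.827 Ω.
V_A = 22.9 × 3.827/(2.33 + 3.827) = 14.23 mV.
Then the unloaded second divider: V_B = V_A × R4/(R3+R4) = 14.23 × 0.9463 = 13.47 mV.

V_B ≈ 13.5 mV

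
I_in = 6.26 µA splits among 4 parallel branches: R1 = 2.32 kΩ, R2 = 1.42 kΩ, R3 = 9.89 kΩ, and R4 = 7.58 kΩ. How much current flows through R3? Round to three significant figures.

I ≈ 0.463 µA

Total conductance ΣG = 1/2.32 + 1/1.42 + 1/9.89 + 1/7.58 = 1.368 (units of 1/kΩ).
R3 takes the fraction G_k/ΣG = 0.1011/1.368 = 0.07390, so I = 6.26 × 0.07390 = 0.4626 µA.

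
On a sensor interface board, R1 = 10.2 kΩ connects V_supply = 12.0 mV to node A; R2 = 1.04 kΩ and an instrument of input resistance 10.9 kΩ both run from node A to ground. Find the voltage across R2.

First combine the lower leg with the load: R2 ‖ R_L = 0.9494 kΩ.
Now apply the divider: V_out = 12.0 × 0.08515 = 1.022 mV.

V_out ≈ 1.02 mV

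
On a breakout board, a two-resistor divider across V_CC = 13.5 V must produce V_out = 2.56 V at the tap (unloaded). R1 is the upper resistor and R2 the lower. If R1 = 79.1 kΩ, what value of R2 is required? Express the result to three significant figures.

R2 ≈ 18.5 kΩ

Required fraction k = V_out/V_CC = 0.1896.
So R2 = R1 · V_out/(V_CC − V_out) = 79.1 × 2.56/(13.5 − 2.56) = 79.1 × 0.2340 = 18.51 kΩ.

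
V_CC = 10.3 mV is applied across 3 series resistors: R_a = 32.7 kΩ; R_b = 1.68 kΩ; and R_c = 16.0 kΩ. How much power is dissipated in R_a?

The common current is I = 10.3/50.38 = 0.2044 µA.
V(R_a) = I·R = 6.685 mV; P = V·I = 6.685 × 0.2044 = 1.367 nW.

P ≈ 1.37 nW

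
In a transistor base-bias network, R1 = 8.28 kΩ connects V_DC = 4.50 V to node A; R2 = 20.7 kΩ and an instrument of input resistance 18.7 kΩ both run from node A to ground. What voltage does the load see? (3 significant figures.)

V_out ≈ 2.44 V

The load sits in parallel with R2, giving an effective lower resistance R2' = R2·R_L/(R2+R_L) = 9.825 kΩ.
Voltage divider with the loaded lower leg: V_out = 4.50 × 9.825/(8.28 + 9.825) = 4.50 × 0.5427 = 2.442 V.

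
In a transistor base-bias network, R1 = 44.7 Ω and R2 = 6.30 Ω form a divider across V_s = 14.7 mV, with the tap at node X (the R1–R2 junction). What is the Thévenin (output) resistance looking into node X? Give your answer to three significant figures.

With V_s suppressed (replaced by a short), R_th = R1 ‖ R2 = (44.70 × 6.30)/(44.70 + 6.30) = 5.522 Ω.

R_th ≈ 5.52 Ω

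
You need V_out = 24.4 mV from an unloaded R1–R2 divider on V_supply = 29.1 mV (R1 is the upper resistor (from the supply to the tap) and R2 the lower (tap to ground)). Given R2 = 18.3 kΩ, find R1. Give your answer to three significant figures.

R1 ≈ 3.53 kΩ

V_out/V_supply = R2/(R1+R2) = 0.8385.
So R1 = R2 · (V_supply/V_out − 1) = 18.3 × (29.1/24.4 − 1) = 18.3 × 0.1926 = 3.525 kΩ.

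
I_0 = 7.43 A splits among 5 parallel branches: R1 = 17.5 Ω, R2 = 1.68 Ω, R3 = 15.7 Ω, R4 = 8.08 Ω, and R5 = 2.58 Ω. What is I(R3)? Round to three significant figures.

Total conductance ΣG = 1/17.5 + 1/1.68 + 1/15.7 + 1/8.08 + 1/2.58 = 1.227 (units of 1/Ω).
Current divider: I(R3) = I_0 · G_k/ΣG = 7.43 × (0.06369/1.227) = 7.43 × 0.05189 = 0.3856 A.

I ≈ 0.386 A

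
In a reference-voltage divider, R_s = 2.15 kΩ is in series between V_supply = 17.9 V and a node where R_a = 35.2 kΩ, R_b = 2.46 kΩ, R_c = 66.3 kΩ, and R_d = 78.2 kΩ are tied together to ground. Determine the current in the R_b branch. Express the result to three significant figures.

I ≈ 3.65 mA

Equivalent of the parallel group: R_p = 2.161 kΩ.
Node voltage V_A = V_supply · R_p/(R_s + R_p) = 17.9 × 0.5013 = 8.972 V.
I(R_b) = V_A / R_b = 8.972/2.46 = 3.647 mA.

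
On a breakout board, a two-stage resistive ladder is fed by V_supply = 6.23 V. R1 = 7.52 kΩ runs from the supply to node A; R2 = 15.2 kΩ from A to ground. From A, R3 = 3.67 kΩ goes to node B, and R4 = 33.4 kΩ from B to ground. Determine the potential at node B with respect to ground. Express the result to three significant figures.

V_B ≈ 3.31 V

Looking into the second stage from A: R3 + R4 = 37.07 kΩ appears in parallel with R2.
Effective lower resistance at A: R2 ‖ 37.07 = 10.78 kΩ.
So V_A = 6.23 × 0.5891 = 3.670 V.
Stage 2 is unloaded, so V_B = V_A · R4/(R3+R4) = 3.670 × 33.4/37.07 = 3.307 V.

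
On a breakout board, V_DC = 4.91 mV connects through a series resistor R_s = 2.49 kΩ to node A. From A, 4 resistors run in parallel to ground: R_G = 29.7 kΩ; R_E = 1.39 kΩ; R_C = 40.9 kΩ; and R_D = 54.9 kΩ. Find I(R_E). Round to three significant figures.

Equivalent of the parallel group: R_p = 1.257 kΩ.
Node voltage V_A = V_DC · R_p/(R_s + R_p) = 4.91 × 0.3354 = 1.647 mV.
Branch current I = V_A/R_E = 1.647/1.39 = 1.185 µA.

I ≈ 1.18 µA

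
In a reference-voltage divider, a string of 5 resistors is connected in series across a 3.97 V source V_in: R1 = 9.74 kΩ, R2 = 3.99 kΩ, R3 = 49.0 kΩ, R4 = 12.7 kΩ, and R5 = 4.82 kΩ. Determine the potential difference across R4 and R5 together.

V ≈ 0.867 V

Total series resistance ΣR = 9.74 + 3.99 + 49.0 + 12.7 + 4.82 = 80.25 kΩ.
R_{R4..R5} = 12.7 + 4.82 = 17.52 kΩ.
Voltage divider: V = V_in · (17.52 / 80.25) = 3.97 × 0.2183 = 0.8667 V.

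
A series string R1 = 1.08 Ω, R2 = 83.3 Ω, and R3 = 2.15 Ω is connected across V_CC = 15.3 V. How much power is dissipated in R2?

The common current is I = 15.3/86.53 = 0.1768 A.
P = I²R = 0.03126 × 83.3 = 2.604 W.

P ≈ 2.60 W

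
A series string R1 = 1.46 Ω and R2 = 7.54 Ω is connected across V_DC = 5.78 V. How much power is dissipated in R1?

ΣR = 9.000 Ω → I = 5.78/9.000 = 0.6422 A.
P = I²R = 0.4124 × 1.46 = 0.6022 W.

P ≈ 0.602 W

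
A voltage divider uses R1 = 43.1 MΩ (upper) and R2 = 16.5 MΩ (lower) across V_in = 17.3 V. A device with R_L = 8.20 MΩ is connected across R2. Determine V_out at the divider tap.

V_out ≈ 1.95 V

The load sits in parallel with R2, giving an effective lower resistance R2' = R2·R_L/(R2+R_L) = 5.478 MΩ.
Now apply the divider: V_out = 17.3 × 0.1128 = 1.951 V.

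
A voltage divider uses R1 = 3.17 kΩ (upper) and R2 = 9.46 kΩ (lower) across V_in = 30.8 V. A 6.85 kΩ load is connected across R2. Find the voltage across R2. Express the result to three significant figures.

First combine the lower leg with the load: R2 ‖ R_L = 3.973 kΩ.
Voltage divider with the loaded lower leg: V_out = 30.8 × 3.973/(3.17 + 3.973) = 30.8 × 0.5562 = 17.13 V.

V_out ≈ 17.1 V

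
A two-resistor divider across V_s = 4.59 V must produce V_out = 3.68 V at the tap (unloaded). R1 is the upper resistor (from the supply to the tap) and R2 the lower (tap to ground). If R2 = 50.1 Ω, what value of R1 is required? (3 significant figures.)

R1 ≈ 12.4 Ω

The divider ratio is R2/(R1+R2) = 3.68/4.59 = 0.8017.
Rearranging, R1 = R2·(1−k)/k = 50.1 × 0.2473 = 12.39 Ω.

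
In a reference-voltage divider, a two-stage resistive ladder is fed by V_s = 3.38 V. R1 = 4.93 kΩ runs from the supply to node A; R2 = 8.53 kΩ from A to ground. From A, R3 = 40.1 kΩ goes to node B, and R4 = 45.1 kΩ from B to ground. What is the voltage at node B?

Looking into the second stage from A: R3 + R4 = 85.20 kΩ appears in parallel with R2.
R2 ‖ (R3+R4) = 7.754 kΩ.
V_A = 3.38 × 7.754/(4.93 + 7.754) = 2.066 V.
Then the unloaded second divider: V_B = V_A × R4/(R3+R4) = 2.066 × 0.5293 = 1.094 V.

V_B ≈ 1.09 V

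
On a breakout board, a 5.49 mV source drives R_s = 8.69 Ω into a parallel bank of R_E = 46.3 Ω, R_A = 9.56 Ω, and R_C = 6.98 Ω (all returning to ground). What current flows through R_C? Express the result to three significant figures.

I ≈ 0.235 mA

Equivalent of the parallel group: R_p = 3.711 Ω.
Node voltage V_A = V_s · R_p/(R_s + R_p) = 5.49 × 0.2993 = 1.643 mV.
I(R_C) = V_A / R_C = 1.643/6.98 = 0.2354 mA.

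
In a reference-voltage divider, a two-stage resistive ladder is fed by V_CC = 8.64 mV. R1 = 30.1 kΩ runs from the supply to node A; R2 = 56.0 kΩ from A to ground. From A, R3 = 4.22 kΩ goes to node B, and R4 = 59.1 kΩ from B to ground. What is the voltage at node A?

V_A ≈ 4.29 mV

Looking into the second stage from A: R3 + R4 = 63.32 kΩ appears in parallel with R2.
Effective lower resistance at A: R2 ‖ 63.32 = 29.72 kΩ.
So V_A = 8.64 × 0.4968 = 4.292 mV.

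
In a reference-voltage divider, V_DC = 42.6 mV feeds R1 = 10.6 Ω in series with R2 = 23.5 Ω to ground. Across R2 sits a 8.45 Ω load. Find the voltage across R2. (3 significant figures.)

First combine the lower leg with the load: R2 ‖ R_L = 6.215 Ω.
Voltage divider with the loaded lower leg: V_out = 42.6 × 6.215/(10.6 + 6.215) = 42.6 × 0.3696 = 15.75 mV.

V_out ≈ 15.7 mV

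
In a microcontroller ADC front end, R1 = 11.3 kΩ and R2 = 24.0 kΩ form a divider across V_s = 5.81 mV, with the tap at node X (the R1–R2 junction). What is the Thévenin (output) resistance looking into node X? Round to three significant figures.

Looking into X with the source shorted: R_th = R1·R2/(R1+R2) = 11.30 × 24.0/35.30 = 7.683 kΩ.

R_th ≈ 7.68 kΩ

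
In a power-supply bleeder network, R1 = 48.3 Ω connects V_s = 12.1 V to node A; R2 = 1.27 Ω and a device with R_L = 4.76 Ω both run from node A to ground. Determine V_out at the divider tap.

The load sits in parallel with R2, giving an effective lower resistance R2' = R2·R_L/(R2+R_L) = 1.003 Ω.
Now apply the divider: V_out = 12.1 × 0.02033 = 0.2460 V.

V_out ≈ 0.246 V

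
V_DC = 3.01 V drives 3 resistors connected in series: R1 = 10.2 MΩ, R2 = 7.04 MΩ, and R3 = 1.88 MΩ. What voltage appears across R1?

Total series resistance ΣR = 10.2 + 7.04 + 1.88 = 19.12 MΩ.
Voltage divider: V = V_DC · (10.20 / 19.12) = 3.01 × 0.5335 = 1.606 V.

V ≈ 1.61 V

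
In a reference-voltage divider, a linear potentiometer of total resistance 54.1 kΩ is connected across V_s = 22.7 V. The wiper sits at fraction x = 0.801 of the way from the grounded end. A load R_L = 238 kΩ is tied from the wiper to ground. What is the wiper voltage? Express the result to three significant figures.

Split the track: R_lower = x·R_p = 43.33 kΩ, R_upper = (1−x)·R_p = 10.77 kΩ.
(x·R_p) ‖ R_L = 36.66 kΩ.
Loaded-divider output: V_out = 22.7 × 0.7730 = 17.55 V.

V_out ≈ 17.5 V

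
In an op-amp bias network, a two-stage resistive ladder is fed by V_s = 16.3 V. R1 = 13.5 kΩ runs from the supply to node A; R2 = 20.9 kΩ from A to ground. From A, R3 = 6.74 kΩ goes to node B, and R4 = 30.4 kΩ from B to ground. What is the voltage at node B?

Looking into the second stage from A: R3 + R4 = 37.14 kΩ appears in parallel with R2.
R2 ‖ (R3+R4) = 13.37 kΩ.
So V_A = 16.3 × 0.4977 = 8.112 V.
Then the unloaded second divider: V_B = V_A × R4/(R3+R4) = 8.112 × 0.8185 = 6.640 V.

V_B ≈ 6.64 V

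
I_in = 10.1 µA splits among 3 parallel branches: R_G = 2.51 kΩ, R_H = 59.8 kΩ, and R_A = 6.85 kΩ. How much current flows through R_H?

I ≈ 0.301 µA

ΣG = 1/2.51 + 1/59.8 + 1/6.85 = 0.5611.
By the current-divider rule, I = I_in · G_k/ΣG = 10.1 × 0.02980 = 0.3010 µA.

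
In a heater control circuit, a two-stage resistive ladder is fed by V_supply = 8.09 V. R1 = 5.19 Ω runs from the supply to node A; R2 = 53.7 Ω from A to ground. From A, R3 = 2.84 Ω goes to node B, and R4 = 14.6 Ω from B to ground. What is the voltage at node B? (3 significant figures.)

Looking into the second stage from A: R3 + R4 = 17.44 Ω appears in parallel with R2.
R2 ‖ (R3+R4) = 13.16 Ω.
First divider: V_A = V_supply · 13.16/(5.19 + 13.16) = 5.802 V.
Stage 2 is unloaded, so V_B = V_A · R4/(R3+R4) = 5.802 × 14.6/17.44 = 4.858 V.

V_B ≈ 4.86 V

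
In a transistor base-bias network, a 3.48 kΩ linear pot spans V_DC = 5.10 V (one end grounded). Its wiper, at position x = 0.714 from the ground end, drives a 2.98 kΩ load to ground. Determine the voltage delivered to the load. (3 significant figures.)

The pot divides into 0.9953 kΩ above the wiper and 2.485 kΩ below.
Lower segment in parallel with the load: 2.485 ‖ 2.98 = 1.355 kΩ.
Loaded-divider output: V_out = 5.10 × 0.5765 = 2.940 V.

V_out ≈ 2.94 V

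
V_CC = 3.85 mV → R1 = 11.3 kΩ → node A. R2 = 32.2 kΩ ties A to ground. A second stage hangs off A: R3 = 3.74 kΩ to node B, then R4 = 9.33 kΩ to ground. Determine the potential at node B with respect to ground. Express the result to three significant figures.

V_B ≈ 1.24 mV

Looking into the second stage from A: R3 + R4 = 13.07 kΩ appears in parallel with R2.
R2 ‖ (R3+R4) = 9.297 kΩ.
So V_A = 3.85 × 0.4514 = 1.738 mV.
V_B = V_A × 0.7138 = 1.240 mV.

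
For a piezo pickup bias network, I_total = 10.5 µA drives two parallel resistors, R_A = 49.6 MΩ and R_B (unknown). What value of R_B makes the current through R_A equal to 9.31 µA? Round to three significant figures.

R_B ≈ 388 MΩ

Two-branch current divider: I_A = I_total · R_B/(R_A + R_B).
With f = 0.8867, R_B = R_A · f/(1−f) = 49.6 × 7.824 = 388.0 MΩ.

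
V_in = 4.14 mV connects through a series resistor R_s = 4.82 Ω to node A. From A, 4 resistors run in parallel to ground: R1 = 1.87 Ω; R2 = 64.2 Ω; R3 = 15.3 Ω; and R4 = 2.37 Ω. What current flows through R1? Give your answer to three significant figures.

I ≈ 0.369 mA

Combine the parallel branches: R_p = (1/1.87 + 1/64.2 + 1/15.3 + 1/2.37)⁻¹ = 0.9637 Ω.
Node voltage V_A = V_in · R_p/(R_s + R_p) = 4.14 × 0.1666 = 0.6898 mV.
Branch current I = V_A/R1 = 0.6898/1.87 = 0.3689 mA.
(Equivalently: I_total = 0.7158 mA, then current-divider fraction G_k/ΣG = 0.5154.)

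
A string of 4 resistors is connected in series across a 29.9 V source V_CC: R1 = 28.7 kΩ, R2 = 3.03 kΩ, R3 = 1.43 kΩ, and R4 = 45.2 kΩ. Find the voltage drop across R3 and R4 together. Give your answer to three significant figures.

V ≈ 17.8 V

Total series resistance ΣR = 28.7 + 3.03 + 1.43 + 45.2 = 78.36 kΩ.
R_{R3..R4} = 1.43 + 45.2 = 46.63 kΩ.
By the voltage-divider rule, V = 29.9 × 46.63/78.36 = 17.79 V.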